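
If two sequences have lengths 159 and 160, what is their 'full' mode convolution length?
Linear/full convolution length: m + n - 1 = 159 + 160 - 1 = 318

318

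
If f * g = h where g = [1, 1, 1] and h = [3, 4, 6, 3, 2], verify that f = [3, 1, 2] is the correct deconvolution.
Forward-compute [3, 1, 2] * [1, 1, 1]: h[0] = 3×1 = 3; h[1] = 3×1 + 1×1 = 4; h[2] = 3×1 + 1×1 + 2×1 = 6; h[3] = 1×1 + 2×1 = 3; h[4] = 2×1 = 2 → [3, 4, 6, 3, 2]. Matches given h = [3, 4, 6, 3, 2], so verified.

Verified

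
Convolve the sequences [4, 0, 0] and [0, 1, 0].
y[0] = 4×0 = 0; y[1] = 4×1 + 0×0 = 4; y[2] = 4×0 + 0×1 + 0×0 = 0; y[3] = 0×0 + 0×1 = 0; y[4] = 0×0 = 0

[0, 4, 0, 0, 0]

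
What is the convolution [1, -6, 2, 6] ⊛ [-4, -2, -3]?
y[0] = 1×-4 = -4; y[1] = 1×-2 + -6×-4 = 22; y[2] = 1×-3 + -6×-2 + 2×-4 = 1; y[3] = -6×-3 + 2×-2 + 6×-4 = -10; y[4] = 2×-3 + 6×-2 = -18; y[5] = 6×-3 = -18

[-4, 22, 1, -10, -18, -18]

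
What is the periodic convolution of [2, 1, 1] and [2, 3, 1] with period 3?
Use y[k] = Σ_j s[j]·t[(k-j) mod 3]. y[0] = 2×2 + 1×1 + 1×3 = 8; y[1] = 2×3 + 1×2 + 1×1 = 9; y[2] = 2×1 + 1×3 + 1×2 = 7. Result: [8, 9, 7]

[8, 9, 7]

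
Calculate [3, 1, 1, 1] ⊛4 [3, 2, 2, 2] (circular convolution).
Use y[k] = Σ_j f[j]·g[(k-j) mod 4]. y[0] = 3×3 + 1×2 + 1×2 + 1×2 = 15; y[1] = 3×2 + 1×3 + 1×2 + 1×2 = 13; y[2] = 3×2 + 1×2 + 1×3 + 1×2 = 13; y[3] = 3×2 + 1×2 + 1×2 + 1×3 = 13. Result: [15, 13, 13, 13]

[15, 13, 13, 13]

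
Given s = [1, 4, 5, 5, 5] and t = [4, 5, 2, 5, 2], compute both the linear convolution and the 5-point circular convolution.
Linear: y_lin[0] = 1×4 = 4; y_lin[1] = 1×5 + 4×4 = 21; y_lin[2] = 1×2 + 4×5 + 5×4 = 42; y_lin[3] = 1×5 + 4×2 + 5×5 + 5×4 = 58; y_lin[4] = 1×2 + 4×5 + 5×2 + 5×5 + 5×4 = 77; y_lin[5] = 4×2 + 5×5 + 5×2 + 5×5 = 68; y_lin[6] = 5×2 + 5×5 + 5×2 = 45; y_lin[7] = 5×2 + 5×5 = 35; y_lin[8] = 5×2 = 10 → [4, 21, 42, 58, 77, 68, 45, 35, 10]. Circular (length 5): y[0] = 1×4 + 4×2 + 5×5 + 5×2 + 5×5 = 72; y[1] = 1×5 + 4×4 + 5×2 + 5×5 + 5×2 = 66; y[2] = 1×2 + 4×5 + 5×4 + 5×2 + 5×5 = 77; y[3] = 1×5 + 4×2 + 5×5 + 5×4 + 5×2 = 68; y[4] = 1×2 + 4×5 + 5×2 + 5×5 + 5×4 = 77 → [72, 66, 77, 68, 77]

Linear: [4, 21, 42, 58, 77, 68, 45, 35, 10], Circular: [72, 66, 77, 68, 77]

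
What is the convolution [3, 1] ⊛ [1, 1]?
y[0] = 3×1 = 3; y[1] = 3×1 + 1×1 = 4; y[2] = 1×1 = 1

[3, 4, 1]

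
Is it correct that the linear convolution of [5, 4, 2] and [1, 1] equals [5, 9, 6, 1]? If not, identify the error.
Recompute linear convolution of [5, 4, 2] and [1, 1]: y[0] = 5×1 = 5; y[1] = 5×1 + 4×1 = 9; y[2] = 4×1 + 2×1 = 6; y[3] = 2×1 = 2 → [5, 9, 6, 2]. Compare to given [5, 9, 6, 1]: they differ at index 3: given 1, correct 2, so answer: No

No. Error at index 3: given 1, correct 2.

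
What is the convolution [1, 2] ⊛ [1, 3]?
y[0] = 1×1 = 1; y[1] = 1×3 + 2×1 = 5; y[2] = 2×3 = 6

[1, 5, 6]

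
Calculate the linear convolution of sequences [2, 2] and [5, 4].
y[0] = 2×5 = 10; y[1] = 2×4 + 2×5 = 18; y[2] = 2×4 = 8

[10, 18, 8]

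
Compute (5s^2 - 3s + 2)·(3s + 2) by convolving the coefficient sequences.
Ascending coefficients: a = [2, -3, 5], b = [2, 3]. c[0] = 2×2 = 4; c[1] = 2×3 + -3×2 = 0; c[2] = -3×3 + 5×2 = 1; c[3] = 5×3 = 15. Result coefficients: [4, 0, 1, 15] → 15s^3 + s^2 + 4

15s^3 + s^2 + 4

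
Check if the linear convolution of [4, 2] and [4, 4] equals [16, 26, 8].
Recompute linear convolution of [4, 2] and [4, 4]: y[0] = 4×4 = 16; y[1] = 4×4 + 2×4 = 24; y[2] = 2×4 = 8 → [16, 24, 8]. Compare to given [16, 26, 8]: they differ at index 1: given 26, correct 24, so answer: No

No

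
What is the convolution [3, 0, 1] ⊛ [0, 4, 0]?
y[0] = 3×0 = 0; y[1] = 3×4 + 0×0 = 12; y[2] = 3×0 + 0×4 + 1×0 = 0; y[3] = 0×0 + 1×4 = 4; y[4] = 1×0 = 0

[0, 12, 0, 4, 0]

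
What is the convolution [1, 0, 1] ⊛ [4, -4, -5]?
y[0] = 1×4 = 4; y[1] = 1×-4 + 0×4 = -4; y[2] = 1×-5 + 0×-4 + 1×4 = -1; y[3] = 0×-5 + 1×-4 = -4; y[4] = 1×-5 = -5

[4, -4, -1, -4, -5]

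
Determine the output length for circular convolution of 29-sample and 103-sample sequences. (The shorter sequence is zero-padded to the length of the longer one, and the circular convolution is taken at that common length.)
Circular convolution (zero-padding the shorter input) has length max(m, n) = max(29, 103) = 103

103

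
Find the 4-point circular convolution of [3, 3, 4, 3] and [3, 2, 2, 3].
Use y[k] = Σ_j f[j]·g[(k-j) mod 4]. y[0] = 3×3 + 3×3 + 4×2 + 3×2 = 32; y[1] = 3×2 + 3×3 + 4×3 + 3×2 = 33; y[2] = 3×2 + 3×2 + 4×3 + 3×3 = 33; y[3] = 3×3 + 3×2 + 4×2 + 3×3 = 32. Result: [32, 33, 33, 32]

[32, 33, 33, 32]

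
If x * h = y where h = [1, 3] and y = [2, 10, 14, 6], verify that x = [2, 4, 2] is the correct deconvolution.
Forward-compute [2, 4, 2] * [1, 3]: y[0] = 2×1 = 2; y[1] = 2×3 + 4×1 = 10; y[2] = 4×3 + 2×1 = 14; y[3] = 2×3 = 6 → [2, 10, 14, 6]. Matches given y = [2, 10, 14, 6], so verified.

Verified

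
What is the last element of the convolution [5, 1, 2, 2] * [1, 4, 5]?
Use y[k] = Σ_i a[i]·b[k-i] at k=5. y[5] = 2×5 = 10

10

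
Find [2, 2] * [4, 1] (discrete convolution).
y[0] = 2×4 = 8; y[1] = 2×1 + 2×4 = 10; y[2] = 2×1 = 2

[8, 10, 2]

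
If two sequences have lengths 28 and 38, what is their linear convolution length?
Linear/full convolution length: m + n - 1 = 28 + 38 - 1 = 65

65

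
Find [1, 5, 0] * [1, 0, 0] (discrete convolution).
y[0] = 1×1 = 1; y[1] = 1×0 + 5×1 = 5; y[2] = 1×0 + 5×0 + 0×1 = 0; y[3] = 5×0 + 0×0 = 0; y[4] = 0×0 = 0

[1, 5, 0, 0, 0]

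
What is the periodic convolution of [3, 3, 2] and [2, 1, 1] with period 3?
Use y[k] = Σ_j x[j]·h[(k-j) mod 3]. y[0] = 3×2 + 3×1 + 2×1 = 11; y[1] = 3×1 + 3×2 + 2×1 = 11; y[2] = 3×1 + 3×1 + 2×2 = 10. Result: [11, 11, 10]

[11, 11, 10]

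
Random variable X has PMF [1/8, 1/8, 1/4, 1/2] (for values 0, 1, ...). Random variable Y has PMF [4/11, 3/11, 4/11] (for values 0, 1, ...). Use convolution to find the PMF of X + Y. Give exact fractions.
P(X+Y=k) = Σ_i P(X=i)·P(Y=k-i) — a convolution of [1/8, 1/8, 1/4, 1/2] and [4/11, 3/11, 4/11]. P(X+Y=0) = (1/8)×(4/11) = 1/22; P(X+Y=1) = (1/8)×(3/11) + (1/8)×(4/11) = 3/88 + 1/22 = 7/88; P(X+Y=2) = (1/8)×(4/11) + (1/8)×(3/11) + (1/4)×(4/11) = 1/22 + 3/88 + 1/11 = 15/88; P(X+Y=3) = (1/8)×(4/11) + (1/4)×(3/11) + (1/2)×(4/11) = 1/22 + 3/44 + 2/11 = 13/44; P(X+Y=4) = (1/4)×(4/11) + (1/2)×(3/11) = 1/11 + 3/22 = 5/22; P(X+Y=5) = (1/2)×(4/11) = 2/11. PMF: [1/22, 7/88, 15/88, 13/44, 5/22, 2/11] (sums to 1 ✓)

[1/22, 7/88, 15/88, 13/44, 5/22, 2/11]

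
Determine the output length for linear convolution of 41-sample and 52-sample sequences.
Linear/full convolution length: m + n - 1 = 41 + 52 - 1 = 92

92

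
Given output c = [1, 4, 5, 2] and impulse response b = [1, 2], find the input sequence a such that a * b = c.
Deconvolve c=[1, 4, 5, 2] by b=[1, 2]. Since b[0]=1, solve forward: a[0] = c[0] / 1 = 1; a[1] = (c[1] - 1×2) / 1 = 2; a[2] = (c[2] - 2×2) / 1 = 1. So a = [1, 2, 1]. Check by forward convolution: c[0] = 1×1 = 1; c[1] = 1×2 + 2×1 = 4; c[2] = 2×2 + 1×1 = 5; c[3] = 1×2 = 2

[1, 2, 1]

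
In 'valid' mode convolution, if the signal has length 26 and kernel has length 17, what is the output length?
'Valid' mode counts only positions where the kernel fully overlaps the signal: m - n + 1 = 26 - 17 + 1 = 10

10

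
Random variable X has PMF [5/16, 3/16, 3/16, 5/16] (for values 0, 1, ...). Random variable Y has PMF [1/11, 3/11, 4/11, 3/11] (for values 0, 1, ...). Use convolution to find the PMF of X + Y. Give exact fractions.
P(X+Y=k) = Σ_i P(X=i)·P(Y=k-i) — a convolution of [5/16, 3/16, 3/16, 5/16] and [1/11, 3/11, 4/11, 3/11]. P(X+Y=0) = (5/16)×(1/11) = 5/176; P(X+Y=1) = (5/16)×(3/11) + (3/16)×(1/11) = 15/176 + 3/176 = 9/88; P(X+Y=2) = (5/16)×(4/11) + (3/16)×(3/11) + (3/16)×(1/11) = 5/44 + 9/176 + 3/176 = 2/11; P(X+Y=3) = (5/16)×(3/11) + (3/16)×(4/11) + (3/16)×(3/11) + (5/16)×(1/11) = 15/176 + 3/44 + 9/176 + 5/176 = 41/176; P(X+Y=4) = (3/16)×(3/11) + (3/16)×(4/11) + (5/16)×(3/11) = 9/176 + 3/44 + 15/176 = 9/44; P(X+Y=5) = (3/16)×(3/11) + (5/16)×(4/11) = 9/176 + 5/44 = 29/176; P(X+Y=6) = (5/16)×(3/11) = 15/176. PMF: [5/176, 9/88, 2/11, 41/176, 9/44, 29/176, 15/176] (sums to 1 ✓)

[5/176, 9/88, 2/11, 41/176, 9/44, 29/176, 15/176]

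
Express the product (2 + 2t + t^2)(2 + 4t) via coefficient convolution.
Ascending coefficients: a = [2, 2, 1], b = [2, 4]. c[0] = 2×2 = 4; c[1] = 2×4 + 2×2 = 12; c[2] = 2×4 + 1×2 = 10; c[3] = 1×4 = 4. Result coefficients: [4, 12, 10, 4] → 4 + 12t + 10t^2 + 4t^3

4 + 12t + 10t^2 + 4t^3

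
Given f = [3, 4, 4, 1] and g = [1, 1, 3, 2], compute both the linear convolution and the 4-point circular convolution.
Linear: y_lin[0] = 3×1 = 3; y_lin[1] = 3×1 + 4×1 = 7; y_lin[2] = 3×3 + 4×1 + 4×1 = 17; y_lin[3] = 3×2 + 4×3 + 4×1 + 1×1 = 23; y_lin[4] = 4×2 + 4×3 + 1×1 = 21; y_lin[5] = 4×2 + 1×3 = 11; y_lin[6] = 1×2 = 2 → [3, 7, 17, 23, 21, 11, 2]. Circular (length 4): y[0] = 3×1 + 4×2 + 4×3 + 1×1 = 24; y[1] = 3×1 + 4×1 + 4×2 + 1×3 = 18; y[2] = 3×3 + 4×1 + 4×1 + 1×2 = 19; y[3] = 3×2 + 4×3 + 4×1 + 1×1 = 23 → [24, 18, 19, 23]

Linear: [3, 7, 17, 23, 21, 11, 2], Circular: [24, 18, 19, 23]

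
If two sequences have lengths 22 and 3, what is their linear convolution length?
Linear/full convolution length: m + n - 1 = 22 + 3 - 1 = 24

24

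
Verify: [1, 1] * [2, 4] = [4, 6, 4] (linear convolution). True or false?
Recompute linear convolution of [1, 1] and [2, 4]: y[0] = 1×2 = 2; y[1] = 1×4 + 1×2 = 6; y[2] = 1×4 = 4 → [2, 6, 4]. Compare to given [4, 6, 4]: they differ at index 0: given 4, correct 2, so answer: No

No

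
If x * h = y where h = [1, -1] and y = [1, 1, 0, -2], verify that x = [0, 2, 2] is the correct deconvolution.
Forward-compute [0, 2, 2] * [1, -1]: y[0] = 0×1 = 0; y[1] = 0×-1 + 2×1 = 2; y[2] = 2×-1 + 2×1 = 0; y[3] = 2×-1 = -2 → [0, 2, 0, -2]. Does not match given y = [1, 1, 0, -2].

Not verified. [0, 2, 2] * [1, -1] = [0, 2, 0, -2], which differs from [1, 1, 0, -2] at index 0.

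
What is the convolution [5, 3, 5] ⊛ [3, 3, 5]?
y[0] = 5×3 = 15; y[1] = 5×3 + 3×3 = 24; y[2] = 5×5 + 3×3 + 5×3 = 49; y[3] = 3×5 + 5×3 = 30; y[4] = 5×5 = 25

[15, 24, 49, 30, 25]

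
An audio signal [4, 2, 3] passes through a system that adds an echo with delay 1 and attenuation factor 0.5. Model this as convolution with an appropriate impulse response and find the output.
Direct-path + delayed-attenuated-path model → impulse response h = [1, 0.5] (1 at lag 0, 0.5 at lag 1). Output y[n] = x[n] + 0.5·x[n - 1] (with x[n] = 0 outside 0..2): y[0] = 4 + 0.5×0 = 4; y[1] = 2 + 0.5×4 = 4.0; y[2] = 3 + 0.5×2 = 4.0; y[3] = 0 + 0.5×3 = 1.5. So y = [4, 4.0, 4.0, 1.5]

[4, 4.0, 4.0, 1.5]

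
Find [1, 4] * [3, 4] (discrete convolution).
y[0] = 1×3 = 3; y[1] = 1×4 + 4×3 = 16; y[2] = 4×4 = 16

[3, 16, 16]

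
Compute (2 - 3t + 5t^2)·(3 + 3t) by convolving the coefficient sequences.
Ascending coefficients: a = [2, -3, 5], b = [3, 3]. c[0] = 2×3 = 6; c[1] = 2×3 + -3×3 = -3; c[2] = -3×3 + 5×3 = 6; c[3] = 5×3 = 15. Result coefficients: [6, -3, 6, 15] → 6 - 3t + 6t^2 + 15t^3

6 - 3t + 6t^2 + 15t^3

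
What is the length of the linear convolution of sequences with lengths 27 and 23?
Linear/full convolution length: m + n - 1 = 27 + 23 - 1 = 49

49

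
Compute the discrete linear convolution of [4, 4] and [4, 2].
y[0] = 4×4 = 16; y[1] = 4×2 + 4×4 = 24; y[2] = 4×2 = 8

[16, 24, 8]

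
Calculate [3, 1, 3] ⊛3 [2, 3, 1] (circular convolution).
Use y[k] = Σ_j x[j]·h[(k-j) mod 3]. y[0] = 3×2 + 1×1 + 3×3 = 16; y[1] = 3×3 + 1×2 + 3×1 = 14; y[2] = 3×1 + 1×3 + 3×2 = 12. Result: [16, 14, 12]

[16, 14, 12]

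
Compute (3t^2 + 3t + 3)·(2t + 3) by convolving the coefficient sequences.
Ascending coefficients: a = [3, 3, 3], b = [3, 2]. c[0] = 3×3 = 9; c[1] = 3×2 + 3×3 = 15; c[2] = 3×2 + 3×3 = 15; c[3] = 3×2 = 6. Result coefficients: [9, 15, 15, 6] → 6t^3 + 15t^2 + 15t + 9

6t^3 + 15t^2 + 15t + 9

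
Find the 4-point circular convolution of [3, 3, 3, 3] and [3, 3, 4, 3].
Use y[k] = Σ_j s[j]·t[(k-j) mod 4]. y[0] = 3×3 + 3×3 + 3×4 + 3×3 = 39; y[1] = 3×3 + 3×3 + 3×3 + 3×4 = 39; y[2] = 3×4 + 3×3 + 3×3 + 3×3 = 39; y[3] = 3×3 + 3×4 + 3×3 + 3×3 = 39. Result: [39, 39, 39, 39]

[39, 39, 39, 39]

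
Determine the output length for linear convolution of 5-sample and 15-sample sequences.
Linear/full convolution length: m + n - 1 = 5 + 15 - 1 = 19

19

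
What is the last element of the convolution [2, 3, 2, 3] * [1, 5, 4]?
Use y[k] = Σ_i a[i]·b[k-i] at k=5. y[5] = 3×4 = 12

12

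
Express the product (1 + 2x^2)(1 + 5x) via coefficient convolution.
Ascending coefficients: a = [1, 0, 2], b = [1, 5]. c[0] = 1×1 = 1; c[1] = 1×5 + 0×1 = 5; c[2] = 0×5 + 2×1 = 2; c[3] = 2×5 = 10. Result coefficients: [1, 5, 2, 10] → 1 + 5x + 2x^2 + 10x^3

1 + 5x + 2x^2 + 10x^3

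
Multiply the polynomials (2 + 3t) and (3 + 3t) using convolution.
Ascending coefficients: a = [2, 3], b = [3, 3]. c[0] = 2×3 = 6; c[1] = 2×3 + 3×3 = 15; c[2] = 3×3 = 9. Result coefficients: [6, 15, 9] → 6 + 15t + 9t^2

6 + 15t + 9t^2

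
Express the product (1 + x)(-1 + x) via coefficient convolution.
Ascending coefficients: a = [1, 1], b = [-1, 1]. c[0] = 1×-1 = -1; c[1] = 1×1 + 1×-1 = 0; c[2] = 1×1 = 1. Result coefficients: [-1, 0, 1] → -1 + x^2

-1 + x^2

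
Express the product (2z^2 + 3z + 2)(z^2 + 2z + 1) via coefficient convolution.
Ascending coefficients: a = [2, 3, 2], b = [1, 2, 1]. c[0] = 2×1 = 2; c[1] = 2×2 + 3×1 = 7; c[2] = 2×1 + 3×2 + 2×1 = 10; c[3] = 3×1 + 2×2 = 7; c[4] = 2×1 = 2. Result coefficients: [2, 7, 10, 7, 2] → 2z^4 + 7z^3 + 10z^2 + 7z + 2

2z^4 + 7z^3 + 10z^2 + 7z + 2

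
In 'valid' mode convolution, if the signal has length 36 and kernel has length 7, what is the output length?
'Valid' mode counts only positions where the kernel fully overlaps the signal: m - n + 1 = 36 - 7 + 1 = 30

30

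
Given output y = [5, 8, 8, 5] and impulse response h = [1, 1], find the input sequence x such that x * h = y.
Deconvolve y=[5, 8, 8, 5] by h=[1, 1]. Since h[0]=1, solve forward: x[0] = y[0] / 1 = 5; x[1] = (y[1] - 5×1) / 1 = 3; x[2] = (y[2] - 3×1) / 1 = 5. So x = [5, 3, 5]. Check by forward convolution: y[0] = 5×1 = 5; y[1] = 5×1 + 3×1 = 8; y[2] = 3×1 + 5×1 = 8; y[3] = 5×1 = 5

[5, 3, 5]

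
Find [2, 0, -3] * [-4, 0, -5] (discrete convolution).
y[0] = 2×-4 = -8; y[1] = 2×0 + 0×-4 = 0; y[2] = 2×-5 + 0×0 + -3×-4 = 2; y[3] = 0×-5 + -3×0 = 0; y[4] = -3×-5 = 15

[-8, 0, 2, 0, 15]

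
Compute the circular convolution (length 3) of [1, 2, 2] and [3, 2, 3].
Use y[k] = Σ_j s[j]·t[(k-j) mod 3]. y[0] = 1×3 + 2×3 + 2×2 = 13; y[1] = 1×2 + 2×3 + 2×3 = 14; y[2] = 1×3 + 2×2 + 2×3 = 13. Result: [13, 14, 13]

[13, 14, 13]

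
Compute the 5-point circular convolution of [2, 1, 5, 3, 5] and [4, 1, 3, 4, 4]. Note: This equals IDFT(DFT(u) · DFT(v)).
Either evaluate y[k] = Σ_j u[j]·v[(k-j) mod 5] directly, or use IDFT(DFT(u) · DFT(v)). y[0] = 2×4 + 1×4 + 5×4 + 3×3 + 5×1 = 46; y[1] = 2×1 + 1×4 + 5×4 + 3×4 + 5×3 = 53; y[2] = 2×3 + 1×1 + 5×4 + 3×4 + 5×4 = 59; y[3] = 2×4 + 1×3 + 5×1 + 3×4 + 5×4 = 48; y[4] = 2×4 + 1×4 + 5×3 + 3×1 + 5×4 = 50. Result: [46, 53, 59, 48, 50]

[46, 53, 59, 48, 50]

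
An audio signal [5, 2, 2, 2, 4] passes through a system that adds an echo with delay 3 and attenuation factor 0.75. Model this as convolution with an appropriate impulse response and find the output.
Direct-path + delayed-attenuated-path model → impulse response h = [1, 0, 0, 0.75] (1 at lag 0, 0.75 at lag 3). Output y[n] = x[n] + 0.75·x[n - 3] (with x[n] = 0 outside 0..4): y[0] = 5 + 0.75×0 = 5; y[1] = 2 + 0.75×0 = 2; y[2] = 2 + 0.75×0 = 2; y[3] = 2 + 0.75×5 = 5.75; y[4] = 4 + 0.75×2 = 5.5; y[5] = 0 + 0.75×2 = 1.5; y[6] = 0 + 0.75×2 = 1.5; y[7] = 0 + 0.75×4 = 3.0. So y = [5, 2, 2, 5.75, 5.5, 1.5, 1.5, 3.0]

[5, 2, 2, 5.75, 5.5, 1.5, 1.5, 3.0]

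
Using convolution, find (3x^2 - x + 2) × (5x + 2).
Ascending coefficients: a = [2, -1, 3], b = [2, 5]. c[0] = 2×2 = 4; c[1] = 2×5 + -1×2 = 8; c[2] = -1×5 + 3×2 = 1; c[3] = 3×5 = 15. Result coefficients: [4, 8, 1, 15] → 15x^3 + x^2 + 8x + 4

15x^3 + x^2 + 8x + 4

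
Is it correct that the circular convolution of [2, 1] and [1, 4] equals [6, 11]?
Recompute circular convolution of [2, 1] and [1, 4]: y[0] = 2×1 + 1×4 = 6; y[1] = 2×4 + 1×1 = 9 → [6, 9]. Compare to given [6, 11]: they differ at index 1: given 11, correct 9, so answer: No

No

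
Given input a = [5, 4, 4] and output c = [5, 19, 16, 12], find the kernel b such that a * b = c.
Output length 4 = len(a) + len(b) - 1 ⇒ len(b) = 2. Solve b forward using b[k] = (c[k] - Σ_{i≥1} a[i]·b[k-i]) / a[0]: b[0] = c[0] / a[0] = 5 / 5 = 1; b[1] = (c[1] - 4×1) / a[0] = (19 - 4×1) / 5 = 3. So b = [1, 3]. Forward-check [5, 4, 4] * [1, 3]: c[0] = 5×1 = 5; c[1] = 5×3 + 4×1 = 19; c[2] = 4×3 + 4×1 = 16; c[3] = 4×3 = 12 → [5, 19, 16, 12] ✓

[1, 3]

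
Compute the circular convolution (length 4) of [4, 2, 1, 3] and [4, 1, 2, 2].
Use y[k] = Σ_j f[j]·g[(k-j) mod 4]. y[0] = 4×4 + 2×2 + 1×2 + 3×1 = 25; y[1] = 4×1 + 2×4 + 1×2 + 3×2 = 20; y[2] = 4×2 + 2×1 + 1×4 + 3×2 = 20; y[3] = 4×2 + 2×2 + 1×1 + 3×4 = 25. Result: [25, 20, 20, 25]

[25, 20, 20, 25]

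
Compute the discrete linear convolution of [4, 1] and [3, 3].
y[0] = 4×3 = 12; y[1] = 4×3 + 1×3 = 15; y[2] = 1×3 = 3

[12, 15, 3]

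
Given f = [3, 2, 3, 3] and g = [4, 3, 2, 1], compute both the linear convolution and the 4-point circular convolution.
Linear: y_lin[0] = 3×4 = 12; y_lin[1] = 3×3 + 2×4 = 17; y_lin[2] = 3×2 + 2×3 + 3×4 = 24; y_lin[3] = 3×1 + 2×2 + 3×3 + 3×4 = 28; y_lin[4] = 2×1 + 3×2 + 3×3 = 17; y_lin[5] = 3×1 + 3×2 = 9; y_lin[6] = 3×1 = 3 → [12, 17, 24, 28, 17, 9, 3]. Circular (length 4): y[0] = 3×4 + 2×1 + 3×2 + 3×3 = 29; y[1] = 3×3 + 2×4 + 3×1 + 3×2 = 26; y[2] = 3×2 + 2×3 + 3×4 + 3×1 = 27; y[3] = 3×1 + 2×2 + 3×3 + 3×4 = 28 → [29, 26, 27, 28]

Linear: [12, 17, 24, 28, 17, 9, 3], Circular: [29, 26, 27, 28]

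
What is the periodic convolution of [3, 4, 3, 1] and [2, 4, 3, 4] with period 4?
Use y[k] = Σ_j x[j]·h[(k-j) mod 4]. y[0] = 3×2 + 4×4 + 3×3 + 1×4 = 35; y[1] = 3×4 + 4×2 + 3×4 + 1×3 = 35; y[2] = 3×3 + 4×4 + 3×2 + 1×4 = 35; y[3] = 3×4 + 4×3 + 3×4 + 1×2 = 38. Result: [35, 35, 35, 38]

[35, 35, 35, 38]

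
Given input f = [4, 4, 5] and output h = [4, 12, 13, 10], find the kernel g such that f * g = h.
Output length 4 = len(f) + len(g) - 1 ⇒ len(g) = 2. Solve g forward using g[k] = (h[k] - Σ_{i≥1} f[i]·g[k-i]) / f[0]: g[0] = h[0] / f[0] = 4 / 4 = 1; g[1] = (h[1] - 4×1) / f[0] = (12 - 4×1) / 4 = 2. So g = [1, 2]. Forward-check [4, 4, 5] * [1, 2]: h[0] = 4×1 = 4; h[1] = 4×2 + 4×1 = 12; h[2] = 4×2 + 5×1 = 13; h[3] = 5×2 = 10 → [4, 12, 13, 10] ✓

[1, 2]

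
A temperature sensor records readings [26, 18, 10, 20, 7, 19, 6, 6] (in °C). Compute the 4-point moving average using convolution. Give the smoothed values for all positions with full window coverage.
4-point moving average kernel = [1, 1, 1, 1]. Apply in 'valid' mode (full window coverage): avg[0] = (26 + 18 + 10 + 20) / 4 = 18.5; avg[1] = (18 + 10 + 20 + 7) / 4 = 13.75; avg[2] = (10 + 20 + 7 + 19) / 4 = 14.0; avg[3] = (20 + 7 + 19 + 6) / 4 = 13.0; avg[4] = (7 + 19 + 6 + 6) / 4 = 9.5. Smoothed values: [18.5, 13.75, 14.0, 13.0, 9.5]

[18.5, 13.75, 14.0, 13.0, 9.5]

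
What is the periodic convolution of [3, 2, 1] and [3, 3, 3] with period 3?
Use y[k] = Σ_j f[j]·g[(k-j) mod 3]. y[0] = 3×3 + 2×3 + 1×3 = 18; y[1] = 3×3 + 2×3 + 1×3 = 18; y[2] = 3×3 + 2×3 + 1×3 = 18. Result: [18, 18, 18]

[18, 18, 18]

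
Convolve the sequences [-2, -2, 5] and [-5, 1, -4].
y[0] = -2×-5 = 10; y[1] = -2×1 + -2×-5 = 8; y[2] = -2×-4 + -2×1 + 5×-5 = -19; y[3] = -2×-4 + 5×1 = 13; y[4] = 5×-4 = -20

[10, 8, -19, 13, -20]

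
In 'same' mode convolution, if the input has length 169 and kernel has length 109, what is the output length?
'Same' mode returns an output with the same length as the input: 169

169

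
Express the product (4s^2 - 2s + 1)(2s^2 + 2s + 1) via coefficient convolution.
Ascending coefficients: a = [1, -2, 4], b = [1, 2, 2]. c[0] = 1×1 = 1; c[1] = 1×2 + -2×1 = 0; c[2] = 1×2 + -2×2 + 4×1 = 2; c[3] = -2×2 + 4×2 = 4; c[4] = 4×2 = 8. Result coefficients: [1, 0, 2, 4, 8] → 8s^4 + 4s^3 + 2s^2 + 1

8s^4 + 4s^3 + 2s^2 + 1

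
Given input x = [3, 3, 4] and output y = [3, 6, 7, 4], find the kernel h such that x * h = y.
Output length 4 = len(x) + len(h) - 1 ⇒ len(h) = 2. Solve h forward using h[k] = (y[k] - Σ_{i≥1} x[i]·h[k-i]) / x[0]: h[0] = y[0] / x[0] = 3 / 3 = 1; h[1] = (y[1] - 3×1) / x[0] = (6 - 3×1) / 3 = 1. So h = [1, 1]. Forward-check [3, 3, 4] * [1, 1]: y[0] = 3×1 = 3; y[1] = 3×1 + 3×1 = 6; y[2] = 3×1 + 4×1 = 7; y[3] = 4×1 = 4 → [3, 6, 7, 4] ✓

[1, 1]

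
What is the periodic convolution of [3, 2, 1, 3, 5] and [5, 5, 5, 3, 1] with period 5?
Use y[k] = Σ_j x[j]·h[(k-j) mod 5]. y[0] = 3×5 + 2×1 + 1×3 + 3×5 + 5×5 = 60; y[1] = 3×5 + 2×5 + 1×1 + 3×3 + 5×5 = 60; y[2] = 3×5 + 2×5 + 1×5 + 3×1 + 5×3 = 48; y[3] = 3×3 + 2×5 + 1×5 + 3×5 + 5×1 = 44; y[4] = 3×1 + 2×3 + 1×5 + 3×5 + 5×5 = 54. Result: [60, 60, 48, 44, 54]

[60, 60, 48, 44, 54]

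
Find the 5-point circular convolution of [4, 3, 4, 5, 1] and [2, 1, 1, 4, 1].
Use y[k] = Σ_j x[j]·h[(k-j) mod 5]. y[0] = 4×2 + 3×1 + 4×4 + 5×1 + 1×1 = 33; y[1] = 4×1 + 3×2 + 4×1 + 5×4 + 1×1 = 35; y[2] = 4×1 + 3×1 + 4×2 + 5×1 + 1×4 = 24; y[3] = 4×4 + 3×1 + 4×1 + 5×2 + 1×1 = 34; y[4] = 4×1 + 3×4 + 4×1 + 5×1 + 1×2 = 27. Result: [33, 35, 24, 34, 27]

[33, 35, 24, 34, 27]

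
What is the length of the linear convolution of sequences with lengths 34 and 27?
Linear/full convolution length: m + n - 1 = 34 + 27 - 1 = 60

60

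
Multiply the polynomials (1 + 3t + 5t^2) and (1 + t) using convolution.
Ascending coefficients: a = [1, 3, 5], b = [1, 1]. c[0] = 1×1 = 1; c[1] = 1×1 + 3×1 = 4; c[2] = 3×1 + 5×1 = 8; c[3] = 5×1 = 5. Result coefficients: [1, 4, 8, 5] → 1 + 4t + 8t^2 + 5t^3

1 + 4t + 8t^2 + 5t^3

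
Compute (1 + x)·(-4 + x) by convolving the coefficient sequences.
Ascending coefficients: a = [1, 1], b = [-4, 1]. c[0] = 1×-4 = -4; c[1] = 1×1 + 1×-4 = -3; c[2] = 1×1 = 1. Result coefficients: [-4, -3, 1] → -4 - 3x + x^2

-4 - 3x + x^2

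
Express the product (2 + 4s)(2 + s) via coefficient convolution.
Ascending coefficients: a = [2, 4], b = [2, 1]. c[0] = 2×2 = 4; c[1] = 2×1 + 4×2 = 10; c[2] = 4×1 = 4. Result coefficients: [4, 10, 4] → 4 + 10s + 4s^2

4 + 10s + 4s^2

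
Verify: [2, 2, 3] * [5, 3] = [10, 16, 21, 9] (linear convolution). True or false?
Recompute linear convolution of [2, 2, 3] and [5, 3]: y[0] = 2×5 = 10; y[1] = 2×3 + 2×5 = 16; y[2] = 2×3 + 3×5 = 21; y[3] = 3×3 = 9 → [10, 16, 21, 9]. Given [10, 16, 21, 9] matches, so answer: Yes

Yes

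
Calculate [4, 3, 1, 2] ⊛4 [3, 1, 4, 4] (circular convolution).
Use y[k] = Σ_j s[j]·t[(k-j) mod 4]. y[0] = 4×3 + 3×4 + 1×4 + 2×1 = 30; y[1] = 4×1 + 3×3 + 1×4 + 2×4 = 25; y[2] = 4×4 + 3×1 + 1×3 + 2×4 = 30; y[3] = 4×4 + 3×4 + 1×1 + 2×3 = 35. Result: [30, 25, 30, 35]

[30, 25, 30, 35]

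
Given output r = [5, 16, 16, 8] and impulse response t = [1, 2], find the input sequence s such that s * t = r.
Deconvolve r=[5, 16, 16, 8] by t=[1, 2]. Since t[0]=1, solve forward: s[0] = r[0] / 1 = 5; s[1] = (r[1] - 5×2) / 1 = 6; s[2] = (r[2] - 6×2) / 1 = 4. So s = [5, 6, 4]. Check by forward convolution: r[0] = 5×1 = 5; r[1] = 5×2 + 6×1 = 16; r[2] = 6×2 + 4×1 = 16; r[3] = 4×2 = 8

[5, 6, 4]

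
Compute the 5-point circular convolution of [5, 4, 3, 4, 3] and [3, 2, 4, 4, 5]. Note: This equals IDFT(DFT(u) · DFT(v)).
Either evaluate y[k] = Σ_j u[j]·v[(k-j) mod 5] directly, or use IDFT(DFT(u) · DFT(v)). y[0] = 5×3 + 4×5 + 3×4 + 4×4 + 3×2 = 69; y[1] = 5×2 + 4×3 + 3×5 + 4×4 + 3×4 = 65; y[2] = 5×4 + 4×2 + 3×3 + 4×5 + 3×4 = 69; y[3] = 5×4 + 4×4 + 3×2 + 4×3 + 3×5 = 69; y[4] = 5×5 + 4×4 + 3×4 + 4×2 + 3×3 = 70. Result: [69, 65, 69, 69, 70]

[69, 65, 69, 69, 70]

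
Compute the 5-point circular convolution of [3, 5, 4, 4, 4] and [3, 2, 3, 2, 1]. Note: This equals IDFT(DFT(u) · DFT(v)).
Either evaluate y[k] = Σ_j u[j]·v[(k-j) mod 5] directly, or use IDFT(DFT(u) · DFT(v)). y[0] = 3×3 + 5×1 + 4×2 + 4×3 + 4×2 = 42; y[1] = 3×2 + 5×3 + 4×1 + 4×2 + 4×3 = 45; y[2] = 3×3 + 5×2 + 4×3 + 4×1 + 4×2 = 43; y[3] = 3×2 + 5×3 + 4×2 + 4×3 + 4×1 = 45; y[4] = 3×1 + 5×2 + 4×3 + 4×2 + 4×3 = 45. Result: [42, 45, 43, 45, 45]

[42, 45, 43, 45, 45]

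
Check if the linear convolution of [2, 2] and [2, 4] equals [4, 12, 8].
Recompute linear convolution of [2, 2] and [2, 4]: y[0] = 2×2 = 4; y[1] = 2×4 + 2×2 = 12; y[2] = 2×4 = 8 → [4, 12, 8]. Given [4, 12, 8] matches, so answer: Yes

Yes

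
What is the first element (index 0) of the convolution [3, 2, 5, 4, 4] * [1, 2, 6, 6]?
Use y[k] = Σ_i a[i]·b[k-i] at k=0. y[0] = 3×1 = 3

3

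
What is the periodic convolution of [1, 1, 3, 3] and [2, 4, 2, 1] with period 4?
Use y[k] = Σ_j x[j]·h[(k-j) mod 4]. y[0] = 1×2 + 1×1 + 3×2 + 3×4 = 21; y[1] = 1×4 + 1×2 + 3×1 + 3×2 = 15; y[2] = 1×2 + 1×4 + 3×2 + 3×1 = 15; y[3] = 1×1 + 1×2 + 3×4 + 3×2 = 21. Result: [21, 15, 15, 21]

[21, 15, 15, 21]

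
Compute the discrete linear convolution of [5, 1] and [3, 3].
y[0] = 5×3 = 15; y[1] = 5×3 + 1×3 = 18; y[2] = 1×3 = 3

[15, 18, 3]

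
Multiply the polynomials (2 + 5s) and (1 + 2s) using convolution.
Ascending coefficients: a = [2, 5], b = [1, 2]. c[0] = 2×1 = 2; c[1] = 2×2 + 5×1 = 9; c[2] = 5×2 = 10. Result coefficients: [2, 9, 10] → 2 + 9s + 10s^2

2 + 9s + 10s^2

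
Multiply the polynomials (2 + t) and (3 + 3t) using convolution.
Ascending coefficients: a = [2, 1], b = [3, 3]. c[0] = 2×3 = 6; c[1] = 2×3 + 1×3 = 9; c[2] = 1×3 = 3. Result coefficients: [6, 9, 3] → 6 + 9t + 3t^2

6 + 9t + 3t^2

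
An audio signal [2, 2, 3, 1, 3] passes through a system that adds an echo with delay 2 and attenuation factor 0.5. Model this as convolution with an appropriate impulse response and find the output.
Direct-path + delayed-attenuated-path model → impulse response h = [1, 0, 0.5] (1 at lag 0, 0.5 at lag 2). Output y[n] = x[n] + 0.5·x[n - 2] (with x[n] = 0 outside 0..4): y[0] = 2 + 0.5×0 = 2; y[1] = 2 + 0.5×0 = 2; y[2] = 3 + 0.5×2 = 4.0; y[3] = 1 + 0.5×2 = 2.0; y[4] = 3 + 0.5×3 = 4.5; y[5] = 0 + 0.5×1 = 0.5; y[6] = 0 + 0.5×3 = 1.5. So y = [2, 2, 4.0, 2.0, 4.5, 0.5, 1.5]

[2, 2, 4.0, 2.0, 4.5, 0.5, 1.5]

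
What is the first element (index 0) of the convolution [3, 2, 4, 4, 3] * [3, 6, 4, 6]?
Use y[k] = Σ_i a[i]·b[k-i] at k=0. y[0] = 3×3 = 9

9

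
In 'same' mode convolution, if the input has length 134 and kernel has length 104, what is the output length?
'Same' mode returns an output with the same length as the input: 134

134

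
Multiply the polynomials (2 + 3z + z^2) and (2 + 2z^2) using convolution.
Ascending coefficients: a = [2, 3, 1], b = [2, 0, 2]. c[0] = 2×2 = 4; c[1] = 2×0 + 3×2 = 6; c[2] = 2×2 + 3×0 + 1×2 = 6; c[3] = 3×2 + 1×0 = 6; c[4] = 1×2 = 2. Result coefficients: [4, 6, 6, 6, 2] → 4 + 6z + 6z^2 + 6z^3 + 2z^4

4 + 6z + 6z^2 + 6z^3 + 2z^4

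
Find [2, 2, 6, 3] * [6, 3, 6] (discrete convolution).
y[0] = 2×6 = 12; y[1] = 2×3 + 2×6 = 18; y[2] = 2×6 + 2×3 + 6×6 = 54; y[3] = 2×6 + 6×3 + 3×6 = 48; y[4] = 6×6 + 3×3 = 45; y[5] = 3×6 = 18

[12, 18, 54, 48, 45, 18]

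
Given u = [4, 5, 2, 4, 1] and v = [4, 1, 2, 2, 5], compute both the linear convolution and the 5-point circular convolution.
Linear: y_lin[0] = 4×4 = 16; y_lin[1] = 4×1 + 5×4 = 24; y_lin[2] = 4×2 + 5×1 + 2×4 = 21; y_lin[3] = 4×2 + 5×2 + 2×1 + 4×4 = 36; y_lin[4] = 4×5 + 5×2 + 2×2 + 4×1 + 1×4 = 42; y_lin[5] = 5×5 + 2×2 + 4×2 + 1×1 = 38; y_lin[6] = 2×5 + 4×2 + 1×2 = 20; y_lin[7] = 4×5 + 1×2 = 22; y_lin[8] = 1×5 = 5 → [16, 24, 21, 36, 42, 38, 20, 22, 5]. Circular (length 5): y[0] = 4×4 + 5×5 + 2×2 + 4×2 + 1×1 = 54; y[1] = 4×1 + 5×4 + 2×5 + 4×2 + 1×2 = 44; y[2] = 4×2 + 5×1 + 2×4 + 4×5 + 1×2 = 43; y[3] = 4×2 + 5×2 + 2×1 + 4×4 + 1×5 = 41; y[4] = 4×5 + 5×2 + 2×2 + 4×1 + 1×4 = 42 → [54, 44, 43, 41, 42]

Linear: [16, 24, 21, 36, 42, 38, 20, 22, 5], Circular: [54, 44, 43, 41, 42]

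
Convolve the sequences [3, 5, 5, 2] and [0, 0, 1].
y[0] = 3×0 = 0; y[1] = 3×0 + 5×0 = 0; y[2] = 3×1 + 5×0 + 5×0 = 3; y[3] = 5×1 + 5×0 + 2×0 = 5; y[4] = 5×1 + 2×0 = 5; y[5] = 2×1 = 2

[0, 0, 3, 5, 5, 2]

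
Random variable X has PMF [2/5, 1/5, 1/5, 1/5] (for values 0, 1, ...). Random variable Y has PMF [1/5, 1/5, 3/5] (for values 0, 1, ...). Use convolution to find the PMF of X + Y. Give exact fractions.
P(X+Y=k) = Σ_i P(X=i)·P(Y=k-i) — a convolution of [2/5, 1/5, 1/5, 1/5] and [1/5, 1/5, 3/5]. P(X+Y=0) = (2/5)×(1/5) = 2/25; P(X+Y=1) = (2/5)×(1/5) + (1/5)×(1/5) = 2/25 + 1/25 = 3/25; P(X+Y=2) = (2/5)×(3/5) + (1/5)×(1/5) + (1/5)×(1/5) = 6/25 + 1/25 + 1/25 = 8/25; P(X+Y=3) = (1/5)×(3/5) + (1/5)×(1/5) + (1/5)×(1/5) = 3/25 + 1/25 + 1/25 = 1/5; P(X+Y=4) = (1/5)×(3/5) + (1/5)×(1/5) = 3/25 + 1/25 = 4/25; P(X+Y=5) = (1/5)×(3/5) = 3/25. PMF: [2/25, 3/25, 8/25, 1/5, 4/25, 3/25] (sums to 1 ✓)

[2/25, 3/25, 8/25, 1/5, 4/25, 3/25]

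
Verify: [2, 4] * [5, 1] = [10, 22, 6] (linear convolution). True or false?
Recompute linear convolution of [2, 4] and [5, 1]: y[0] = 2×5 = 10; y[1] = 2×1 + 4×5 = 22; y[2] = 4×1 = 4 → [10, 22, 4]. Compare to given [10, 22, 6]: they differ at index 2: given 6, correct 4, so answer: No

No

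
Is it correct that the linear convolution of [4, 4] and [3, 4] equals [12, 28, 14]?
Recompute linear convolution of [4, 4] and [3, 4]: y[0] = 4×3 = 12; y[1] = 4×4 + 4×3 = 28; y[2] = 4×4 = 16 → [12, 28, 16]. Compare to given [12, 28, 14]: they differ at index 2: given 14, correct 16, so answer: No

No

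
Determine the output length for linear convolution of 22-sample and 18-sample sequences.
Linear/full convolution length: m + n - 1 = 22 + 18 - 1 = 39

39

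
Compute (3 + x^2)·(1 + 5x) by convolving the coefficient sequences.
Ascending coefficients: a = [3, 0, 1], b = [1, 5]. c[0] = 3×1 = 3; c[1] = 3×5 + 0×1 = 15; c[2] = 0×5 + 1×1 = 1; c[3] = 1×5 = 5. Result coefficients: [3, 15, 1, 5] → 3 + 15x + x^2 + 5x^3

3 + 15x + x^2 + 5x^3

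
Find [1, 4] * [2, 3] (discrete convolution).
y[0] = 1×2 = 2; y[1] = 1×3 + 4×2 = 11; y[2] = 4×3 = 12

[2, 11, 12]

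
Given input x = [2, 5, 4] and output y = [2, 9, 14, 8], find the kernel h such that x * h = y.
Output length 4 = len(x) + len(h) - 1 ⇒ len(h) = 2. Solve h forward using h[k] = (y[k] - Σ_{i≥1} x[i]·h[k-i]) / x[0]: h[0] = y[0] / x[0] = 2 / 2 = 1; h[1] = (y[1] - 5×1) / x[0] = (9 - 5×1) / 2 = 2. So h = [1, 2]. Forward-check [2, 5, 4] * [1, 2]: y[0] = 2×1 = 2; y[1] = 2×2 + 5×1 = 9; y[2] = 5×2 + 4×1 = 14; y[3] = 4×2 = 8 → [2, 9, 14, 8] ✓

[1, 2]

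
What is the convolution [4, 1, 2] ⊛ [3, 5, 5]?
y[0] = 4×3 = 12; y[1] = 4×5 + 1×3 = 23; y[2] = 4×5 + 1×5 + 2×3 = 31; y[3] = 1×5 + 2×5 = 15; y[4] = 2×5 = 10

[12, 23, 31, 15, 10]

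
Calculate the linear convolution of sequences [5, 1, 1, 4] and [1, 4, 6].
y[0] = 5×1 = 5; y[1] = 5×4 + 1×1 = 21; y[2] = 5×6 + 1×4 + 1×1 = 35; y[3] = 1×6 + 1×4 + 4×1 = 14; y[4] = 1×6 + 4×4 = 22; y[5] = 4×6 = 24

[5, 21, 35, 14, 22, 24]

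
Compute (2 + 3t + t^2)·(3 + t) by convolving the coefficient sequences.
Ascending coefficients: a = [2, 3, 1], b = [3, 1]. c[0] = 2×3 = 6; c[1] = 2×1 + 3×3 = 11; c[2] = 3×1 + 1×3 = 6; c[3] = 1×1 = 1. Result coefficients: [6, 11, 6, 1] → 6 + 11t + 6t^2 + t^3

6 + 11t + 6t^2 + t^3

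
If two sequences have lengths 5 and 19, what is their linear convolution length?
Linear/full convolution length: m + n - 1 = 5 + 19 - 1 = 23

23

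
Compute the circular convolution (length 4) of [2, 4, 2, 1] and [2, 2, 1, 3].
Use y[k] = Σ_j u[j]·v[(k-j) mod 4]. y[0] = 2×2 + 4×3 + 2×1 + 1×2 = 20; y[1] = 2×2 + 4×2 + 2×3 + 1×1 = 19; y[2] = 2×1 + 4×2 + 2×2 + 1×3 = 17; y[3] = 2×3 + 4×1 + 2×2 + 1×2 = 16. Result: [20, 19, 17, 16]

[20, 19, 17, 16]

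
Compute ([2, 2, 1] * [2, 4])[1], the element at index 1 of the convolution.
Use y[k] = Σ_i a[i]·b[k-i] at k=1. y[1] = 2×4 + 2×2 = 12

12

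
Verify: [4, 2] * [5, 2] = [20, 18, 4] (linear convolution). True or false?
Recompute linear convolution of [4, 2] and [5, 2]: y[0] = 4×5 = 20; y[1] = 4×2 + 2×5 = 18; y[2] = 2×2 = 4 → [20, 18, 4]. Given [20, 18, 4] matches, so answer: Yes

Yes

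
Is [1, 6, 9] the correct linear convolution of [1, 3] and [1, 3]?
Recompute linear convolution of [1, 3] and [1, 3]: y[0] = 1×1 = 1; y[1] = 1×3 + 3×1 = 6; y[2] = 3×3 = 9 → [1, 6, 9]. Given [1, 6, 9] matches, so answer: Yes

Yes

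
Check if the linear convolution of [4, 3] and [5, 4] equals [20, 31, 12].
Recompute linear convolution of [4, 3] and [5, 4]: y[0] = 4×5 = 20; y[1] = 4×4 + 3×5 = 31; y[2] = 3×4 = 12 → [20, 31, 12]. Given [20, 31, 12] matches, so answer: Yes

Yes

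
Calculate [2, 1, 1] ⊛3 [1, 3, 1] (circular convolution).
Use y[k] = Σ_j s[j]·t[(k-j) mod 3]. y[0] = 2×1 + 1×1 + 1×3 = 6; y[1] = 2×3 + 1×1 + 1×1 = 8; y[2] = 2×1 + 1×3 + 1×1 = 6. Result: [6, 8, 6]

[6, 8, 6]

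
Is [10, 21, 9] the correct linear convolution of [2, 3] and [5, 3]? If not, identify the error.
Recompute linear convolution of [2, 3] and [5, 3]: y[0] = 2×5 = 10; y[1] = 2×3 + 3×5 = 21; y[2] = 3×3 = 9 → [10, 21, 9]. Given [10, 21, 9] matches, so answer: Yes

Yes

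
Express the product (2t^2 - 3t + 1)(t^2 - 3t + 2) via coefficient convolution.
Ascending coefficients: a = [1, -3, 2], b = [2, -3, 1]. c[0] = 1×2 = 2; c[1] = 1×-3 + -3×2 = -9; c[2] = 1×1 + -3×-3 + 2×2 = 14; c[3] = -3×1 + 2×-3 = -9; c[4] = 2×1 = 2. Result coefficients: [2, -9, 14, -9, 2] → 2t^4 - 9t^3 + 14t^2 - 9t + 2

2t^4 - 9t^3 + 14t^2 - 9t + 2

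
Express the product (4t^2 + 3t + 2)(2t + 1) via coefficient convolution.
Ascending coefficients: a = [2, 3, 4], b = [1, 2]. c[0] = 2×1 = 2; c[1] = 2×2 + 3×1 = 7; c[2] = 3×2 + 4×1 = 10; c[3] = 4×2 = 8. Result coefficients: [2, 7, 10, 8] → 8t^3 + 10t^2 + 7t + 2

8t^3 + 10t^2 + 7t + 2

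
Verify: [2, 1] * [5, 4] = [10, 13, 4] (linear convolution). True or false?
Recompute linear convolution of [2, 1] and [5, 4]: y[0] = 2×5 = 10; y[1] = 2×4 + 1×5 = 13; y[2] = 1×4 = 4 → [10, 13, 4]. Given [10, 13, 4] matches, so answer: Yes

Yes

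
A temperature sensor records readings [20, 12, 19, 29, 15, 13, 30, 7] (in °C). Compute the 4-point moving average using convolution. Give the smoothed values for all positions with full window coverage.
4-point moving average kernel = [1, 1, 1, 1]. Apply in 'valid' mode (full window coverage): avg[0] = (20 + 12 + 19 + 29) / 4 = 20.0; avg[1] = (12 + 19 + 29 + 15) / 4 = 18.75; avg[2] = (19 + 29 + 15 + 13) / 4 = 19.0; avg[3] = (29 + 15 + 13 + 30) / 4 = 21.75; avg[4] = (15 + 13 + 30 + 7) / 4 = 16.25. Smoothed values: [20.0, 18.75, 19.0, 21.75, 16.25]

[20.0, 18.75, 19.0, 21.75, 16.25]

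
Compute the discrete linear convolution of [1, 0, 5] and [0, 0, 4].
y[0] = 1×0 = 0; y[1] = 1×0 + 0×0 = 0; y[2] = 1×4 + 0×0 + 5×0 = 4; y[3] = 0×4 + 5×0 = 0; y[4] = 5×4 = 20

[0, 0, 4, 0, 20]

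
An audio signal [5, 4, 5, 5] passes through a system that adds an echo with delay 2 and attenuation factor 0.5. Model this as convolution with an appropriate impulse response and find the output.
Direct-path + delayed-attenuated-path model → impulse response h = [1, 0, 0.5] (1 at lag 0, 0.5 at lag 2). Output y[n] = x[n] + 0.5·x[n - 2] (with x[n] = 0 outside 0..3): y[0] = 5 + 0.5×0 = 5; y[1] = 4 + 0.5×0 = 4; y[2] = 5 + 0.5×5 = 7.5; y[3] = 5 + 0.5×4 = 7.0; y[4] = 0 + 0.5×5 = 2.5; y[5] = 0 + 0.5×5 = 2.5. So y = [5, 4, 7.5, 7.0, 2.5, 2.5]

[5, 4, 7.5, 7.0, 2.5, 2.5]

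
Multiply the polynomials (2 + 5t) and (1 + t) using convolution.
Ascending coefficients: a = [2, 5], b = [1, 1]. c[0] = 2×1 = 2; c[1] = 2×1 + 5×1 = 7; c[2] = 5×1 = 5. Result coefficients: [2, 7, 5] → 2 + 7t + 5t^2

2 + 7t + 5t^2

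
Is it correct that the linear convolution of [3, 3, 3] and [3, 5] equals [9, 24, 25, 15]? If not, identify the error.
Recompute linear convolution of [3, 3, 3] and [3, 5]: y[0] = 3×3 = 9; y[1] = 3×5 + 3×3 = 24; y[2] = 3×5 + 3×3 = 24; y[3] = 3×5 = 15 → [9, 24, 24, 15]. Compare to given [9, 24, 25, 15]: they differ at index 2: given 25, correct 24, so answer: No

No. Error at index 2: given 25, correct 24.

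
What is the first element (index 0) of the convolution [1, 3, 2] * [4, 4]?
Use y[k] = Σ_i a[i]·b[k-i] at k=0. y[0] = 1×4 = 4

4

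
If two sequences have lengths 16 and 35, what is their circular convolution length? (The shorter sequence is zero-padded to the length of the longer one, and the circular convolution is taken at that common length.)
Circular convolution (zero-padding the shorter input) has length max(m, n) = max(16, 35) = 35

35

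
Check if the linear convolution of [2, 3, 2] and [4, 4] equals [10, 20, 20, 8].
Recompute linear convolution of [2, 3, 2] and [4, 4]: y[0] = 2×4 = 8; y[1] = 2×4 + 3×4 = 20; y[2] = 3×4 + 2×4 = 20; y[3] = 2×4 = 8 → [8, 20, 20, 8]. Compare to given [10, 20, 20, 8]: they differ at index 0: given 10, correct 8, so answer: No

No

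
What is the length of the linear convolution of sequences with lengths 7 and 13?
Linear/full convolution length: m + n - 1 = 7 + 13 - 1 = 19

19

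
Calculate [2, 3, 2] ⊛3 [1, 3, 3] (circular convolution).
Use y[k] = Σ_j f[j]·g[(k-j) mod 3]. y[0] = 2×1 + 3×3 + 2×3 = 17; y[1] = 2×3 + 3×1 + 2×3 = 15; y[2] = 2×3 + 3×3 + 2×1 = 17. Result: [17, 15, 17]

[17, 15, 17]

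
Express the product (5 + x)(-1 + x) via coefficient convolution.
Ascending coefficients: a = [5, 1], b = [-1, 1]. c[0] = 5×-1 = -5; c[1] = 5×1 + 1×-1 = 4; c[2] = 1×1 = 1. Result coefficients: [-5, 4, 1] → -5 + 4x + x^2

-5 + 4x + x^2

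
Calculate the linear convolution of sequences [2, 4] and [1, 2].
y[0] = 2×1 = 2; y[1] = 2×2 + 4×1 = 8; y[2] = 4×2 = 8

[2, 8, 8]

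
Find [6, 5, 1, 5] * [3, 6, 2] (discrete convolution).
y[0] = 6×3 = 18; y[1] = 6×6 + 5×3 = 51; y[2] = 6×2 + 5×6 + 1×3 = 45; y[3] = 5×2 + 1×6 + 5×3 = 31; y[4] = 1×2 + 5×6 = 32; y[5] = 5×2 = 10

[18, 51, 45, 31, 32, 10]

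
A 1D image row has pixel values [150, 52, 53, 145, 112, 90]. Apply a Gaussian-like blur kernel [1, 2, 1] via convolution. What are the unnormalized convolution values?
Convolve image row [150, 52, 53, 145, 112, 90] with kernel [1, 2, 1]: y[0] = 150×1 = 150; y[1] = 150×2 + 52×1 = 352; y[2] = 150×1 + 52×2 + 53×1 = 307; y[3] = 52×1 + 53×2 + 145×1 = 303; y[4] = 53×1 + 145×2 + 112×1 = 455; y[5] = 145×1 + 112×2 + 90×1 = 459; y[6] = 112×1 + 90×2 = 292; y[7] = 90×1 = 90 → [150, 352, 307, 303, 455, 459, 292, 90]. Normalization factor = sum(kernel) = 4.

[150, 352, 307, 303, 455, 459, 292, 90]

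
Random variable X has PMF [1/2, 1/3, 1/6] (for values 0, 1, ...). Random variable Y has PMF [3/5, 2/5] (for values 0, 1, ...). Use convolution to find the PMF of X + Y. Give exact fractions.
P(X+Y=k) = Σ_i P(X=i)·P(Y=k-i) — a convolution of [1/2, 1/3, 1/6] and [3/5, 2/5]. P(X+Y=0) = (1/2)×(3/5) = 3/10; P(X+Y=1) = (1/2)×(2/5) + (1/3)×(3/5) = 1/5 + 1/5 = 2/5; P(X+Y=2) = (1/3)×(2/5) + (1/6)×(3/5) = 2/15 + 1/10 = 7/30; P(X+Y=3) = (1/6)×(2/5) = 1/15. PMF: [3/10, 2/5, 7/30, 1/15] (sums to 1 ✓)

[3/10, 2/5, 7/30, 1/15]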